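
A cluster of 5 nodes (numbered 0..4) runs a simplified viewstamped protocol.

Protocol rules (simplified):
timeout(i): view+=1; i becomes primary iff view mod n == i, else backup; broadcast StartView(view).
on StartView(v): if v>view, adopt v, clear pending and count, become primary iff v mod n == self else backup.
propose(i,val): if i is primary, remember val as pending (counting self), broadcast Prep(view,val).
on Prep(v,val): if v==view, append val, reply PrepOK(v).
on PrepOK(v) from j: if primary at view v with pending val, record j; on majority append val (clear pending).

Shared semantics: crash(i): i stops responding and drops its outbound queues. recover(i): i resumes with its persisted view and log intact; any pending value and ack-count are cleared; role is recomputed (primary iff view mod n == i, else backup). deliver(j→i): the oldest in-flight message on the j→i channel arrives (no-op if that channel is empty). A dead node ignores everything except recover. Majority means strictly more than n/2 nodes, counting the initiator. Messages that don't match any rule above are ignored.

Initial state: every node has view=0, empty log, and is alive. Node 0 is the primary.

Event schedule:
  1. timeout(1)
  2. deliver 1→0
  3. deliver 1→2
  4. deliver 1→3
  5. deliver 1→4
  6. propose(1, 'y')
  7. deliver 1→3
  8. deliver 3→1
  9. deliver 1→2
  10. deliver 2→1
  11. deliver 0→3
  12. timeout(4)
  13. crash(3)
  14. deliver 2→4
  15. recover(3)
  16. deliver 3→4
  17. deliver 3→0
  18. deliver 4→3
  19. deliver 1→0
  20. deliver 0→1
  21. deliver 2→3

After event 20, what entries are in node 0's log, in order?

y

e1 timeout(1): 1[prim,v=1,-]
e2 deliver 1→0: 0[back,v=1,-]
e3 deliver 1→2: 2[back,v=1,-]
e4 deliver 1→3: 3[back,v=1,-]
e5 deliver 1→4: 4[back,v=1,-]
e6 propose(1,'y'): ·
e7 deliver 1→3: 3[back,v=1,y]
e8 deliver 3→1: ·
e9 deliver 1→2: 2[back,v=1,y]
e10 deliver 2→1: 1[prim,v=1,y]
e11 deliver 0→3: ·
e12 timeout(4): 4[back,v=2,-]
e13 crash(3): 3[✗back,v=1,y]
e14 deliver 2→4: ·
e15 recover(3): 3[back,v=1,y]
e16 deliver 3→4: ·
e17 deliver 3→0: ·
e18 deliver 4→3: 3[back,v=2,y]
e19 deliver 1→0: 0[back,v=1,y]
e20 deliver 0→1: ·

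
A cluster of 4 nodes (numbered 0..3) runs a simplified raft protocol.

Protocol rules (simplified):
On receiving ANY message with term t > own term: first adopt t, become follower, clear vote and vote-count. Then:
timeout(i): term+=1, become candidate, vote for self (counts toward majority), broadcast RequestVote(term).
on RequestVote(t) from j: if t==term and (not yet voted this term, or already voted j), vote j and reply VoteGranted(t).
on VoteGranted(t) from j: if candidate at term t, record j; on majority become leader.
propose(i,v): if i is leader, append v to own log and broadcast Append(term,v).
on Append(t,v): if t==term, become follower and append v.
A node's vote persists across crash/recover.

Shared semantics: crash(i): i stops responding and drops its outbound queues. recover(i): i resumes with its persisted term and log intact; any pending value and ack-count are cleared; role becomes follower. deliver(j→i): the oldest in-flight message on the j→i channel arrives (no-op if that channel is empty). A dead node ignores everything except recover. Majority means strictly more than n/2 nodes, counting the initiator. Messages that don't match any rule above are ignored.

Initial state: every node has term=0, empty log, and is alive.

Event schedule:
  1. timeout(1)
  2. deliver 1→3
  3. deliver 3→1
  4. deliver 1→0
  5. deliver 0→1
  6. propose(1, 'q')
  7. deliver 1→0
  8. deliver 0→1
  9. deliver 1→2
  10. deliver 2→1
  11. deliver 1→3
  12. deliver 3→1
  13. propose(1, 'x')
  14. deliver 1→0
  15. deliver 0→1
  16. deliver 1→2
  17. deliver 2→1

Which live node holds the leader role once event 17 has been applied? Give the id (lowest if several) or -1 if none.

1

step 1 timeout(1): 1={cand,t=1,log=-}
step 2 deliver 1→3: 3={foll,t=1,log=-}
step 3 deliver 3→1: —
step 4 deliver 1→0: 0={foll,t=1,log=-}
step 5 deliver 0→1: 1={lead,t=1,log=-}
step 6 propose(1,'q'): 1={lead,t=1,log=q}
step 7 deliver 1→0: 0={foll,t=1,log=q}
step 8 deliver 0→1: —
step 9 deliver 1→2: 2={foll,t=1,log=-}
step 10 deliver 2→1: —
step 11 deliver 1→3: 3={foll,t=1,log=q}
step 12 deliver 3→1: —
step 13 propose(1,'x'): 1={lead,t=1,log=q,x}
step 14 deliver 1→0: 0={foll,t=1,log=q,x}
step 15 deliver 0→1: —
step 16 deliver 1→2: 2={foll,t=1,log=q}
step 17 deliver 2→1: —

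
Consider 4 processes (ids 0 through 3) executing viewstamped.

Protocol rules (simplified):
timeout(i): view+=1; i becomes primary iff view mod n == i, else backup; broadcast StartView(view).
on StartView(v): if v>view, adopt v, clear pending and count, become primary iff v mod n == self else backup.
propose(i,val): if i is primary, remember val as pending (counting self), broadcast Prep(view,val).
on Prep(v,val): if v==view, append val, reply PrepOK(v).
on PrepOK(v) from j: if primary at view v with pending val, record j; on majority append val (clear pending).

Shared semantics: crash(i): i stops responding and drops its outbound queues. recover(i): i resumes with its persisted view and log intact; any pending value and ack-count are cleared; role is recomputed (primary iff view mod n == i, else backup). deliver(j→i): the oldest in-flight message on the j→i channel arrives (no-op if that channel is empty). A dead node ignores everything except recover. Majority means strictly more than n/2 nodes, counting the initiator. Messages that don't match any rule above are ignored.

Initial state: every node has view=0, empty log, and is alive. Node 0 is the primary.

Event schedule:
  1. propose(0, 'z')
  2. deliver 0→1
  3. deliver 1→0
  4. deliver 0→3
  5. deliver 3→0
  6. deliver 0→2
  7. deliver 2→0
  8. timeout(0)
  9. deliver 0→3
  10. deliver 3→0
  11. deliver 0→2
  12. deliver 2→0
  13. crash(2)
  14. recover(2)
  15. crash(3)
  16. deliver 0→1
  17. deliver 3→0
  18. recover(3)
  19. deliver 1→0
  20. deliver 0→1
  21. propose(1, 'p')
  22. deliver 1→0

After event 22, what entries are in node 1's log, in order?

z

after 1 — propose(0,'z'): ·
after 2 — deliver 0→1: n1:back/v0/[z]
after 3 — deliver 1→0: ·
after 4 — deliver 0→3: n3:back/v0/[z]
after 5 — deliver 3→0: n0:prim/v0/[z]
after 6 — deliver 0→2: n2:back/v0/[z]
after 7 — deliver 2→0: ·
after 8 — timeout(0): n0:back/v1/[z]
after 9 — deliver 0→3: n3:back/v1/[z]
after 10 — deliver 3→0: ·
after 11 — deliver 0→2: n2:back/v1/[z]
after 12 — deliver 2→0: ·
after 13 — crash(2): n2:✗back/v1/[z]
after 14 — recover(2): n2:back/v1/[z]
after 15 — crash(3): n3:✗back/v1/[z]
after 16 — deliver 0→1: n1:prim/v1/[z]
after 17 — deliver 3→0: ·
after 18 — recover(3): n3:back/v1/[z]
after 19 — deliver 1→0: ·
after 20 — deliver 0→1: ·
after 21 — propose(1,'p'): ·
after 22 — deliver 1→0: n0:back/v1/[z,p]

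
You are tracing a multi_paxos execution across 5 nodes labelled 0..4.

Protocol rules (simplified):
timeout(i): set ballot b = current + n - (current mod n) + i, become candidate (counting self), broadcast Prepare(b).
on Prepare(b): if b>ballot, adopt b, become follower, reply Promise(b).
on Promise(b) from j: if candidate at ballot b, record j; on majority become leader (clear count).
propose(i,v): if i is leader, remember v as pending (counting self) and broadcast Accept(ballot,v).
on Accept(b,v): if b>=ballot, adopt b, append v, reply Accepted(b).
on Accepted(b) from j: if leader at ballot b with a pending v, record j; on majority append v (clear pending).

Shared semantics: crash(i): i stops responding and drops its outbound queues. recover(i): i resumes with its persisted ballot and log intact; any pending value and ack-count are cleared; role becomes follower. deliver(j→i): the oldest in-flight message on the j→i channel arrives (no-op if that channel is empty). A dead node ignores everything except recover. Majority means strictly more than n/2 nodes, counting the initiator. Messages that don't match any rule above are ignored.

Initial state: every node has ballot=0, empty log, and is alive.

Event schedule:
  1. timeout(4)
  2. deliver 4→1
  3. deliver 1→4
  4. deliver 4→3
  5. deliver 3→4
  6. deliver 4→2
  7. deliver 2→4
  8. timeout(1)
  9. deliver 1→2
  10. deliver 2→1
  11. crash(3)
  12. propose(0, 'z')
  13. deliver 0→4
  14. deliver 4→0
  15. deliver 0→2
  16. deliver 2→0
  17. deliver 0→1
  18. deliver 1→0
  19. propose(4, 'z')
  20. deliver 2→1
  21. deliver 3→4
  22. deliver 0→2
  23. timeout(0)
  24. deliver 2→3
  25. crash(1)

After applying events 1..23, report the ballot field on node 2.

step 1 timeout(4): 4={cand,b=9,log=-}
step 2 deliver 4→1: 1={foll,b=9,log=-}
step 3 deliver 1→4: —
step 4 deliver 4→3: 3={foll,b=9,log=-}
step 5 deliver 3→4: 4={lead,b=9,log=-}
step 6 deliver 4→2: 2={foll,b=9,log=-}
step 7 deliver 2→4: —
step 8 timeout(1): 1={cand,b=11,log=-}
step 9 deliver 1→2: 2={foll,b=11,log=-}
step 10 deliver 2→1: —
step 11 crash(3): 3={✗foll,b=9,log=-}
step 12 propose(0,'z'): —
step 13 deliver 0→4: —
step 14 deliver 4→0: 0={foll,b=9,log=-}
step 15 deliver 0→2: —
step 16 deliver 2→0: —
step 17 deliver 0→1: —
step 18 deliver 1→0: 0={foll,b=11,log=-}
step 19 propose(4,'z'): —
step 20 deliver 2→1: —
step 21 deliver 3→4: —
step 22 deliver 0→2: —
step 23 timeout(0): 0={cand,b=15,log=-}

11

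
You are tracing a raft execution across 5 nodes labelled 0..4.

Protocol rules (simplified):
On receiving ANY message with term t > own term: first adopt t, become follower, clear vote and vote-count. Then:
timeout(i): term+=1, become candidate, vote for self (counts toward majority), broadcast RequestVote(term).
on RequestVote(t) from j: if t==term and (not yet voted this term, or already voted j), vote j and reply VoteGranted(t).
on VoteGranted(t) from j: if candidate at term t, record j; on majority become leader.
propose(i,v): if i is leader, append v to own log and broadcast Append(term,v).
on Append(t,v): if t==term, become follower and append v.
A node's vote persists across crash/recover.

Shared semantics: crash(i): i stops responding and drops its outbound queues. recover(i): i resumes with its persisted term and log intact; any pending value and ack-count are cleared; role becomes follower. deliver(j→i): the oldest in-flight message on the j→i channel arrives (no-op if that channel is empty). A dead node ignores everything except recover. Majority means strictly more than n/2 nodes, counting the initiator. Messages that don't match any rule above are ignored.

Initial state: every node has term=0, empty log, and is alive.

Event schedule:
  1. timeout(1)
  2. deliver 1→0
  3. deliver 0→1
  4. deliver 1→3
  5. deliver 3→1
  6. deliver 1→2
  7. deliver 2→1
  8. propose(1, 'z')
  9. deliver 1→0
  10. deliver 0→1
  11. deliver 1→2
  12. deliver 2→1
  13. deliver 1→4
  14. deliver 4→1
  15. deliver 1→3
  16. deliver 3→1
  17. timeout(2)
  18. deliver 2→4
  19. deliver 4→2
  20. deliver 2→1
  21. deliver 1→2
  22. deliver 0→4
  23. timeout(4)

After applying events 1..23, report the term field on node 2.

2

e1 timeout(1): 1[cand,t=1,-]
e2 deliver 1→0: 0[foll,t=1,-]
e3 deliver 0→1: ·
e4 deliver 1→3: 3[foll,t=1,-]
e5 deliver 3→1: 1[lead,t=1,-]
e6 deliver 1→2: 2[foll,t=1,-]
e7 deliver 2→1: ·
e8 propose(1,'z'): 1[lead,t=1,z]
e9 deliver 1→0: 0[foll,t=1,z]
e10 deliver 0→1: ·
e11 deliver 1→2: 2[foll,t=1,z]
e12 deliver 2→1: ·
e13 deliver 1→4: 4[foll,t=1,-]
e14 deliver 4→1: ·
e15 deliver 1→3: 3[foll,t=1,z]
e16 deliver 3→1: ·
e17 timeout(2): 2[cand,t=2,z]
e18 deliver 2→4: 4[foll,t=2,-]
e19 deliver 4→2: ·
e20 deliver 2→1: 1[foll,t=2,z]
e21 deliver 1→2: 2[lead,t=2,z]
e22 deliver 0→4: ·
e23 timeout(4): 4[cand,t=3,-]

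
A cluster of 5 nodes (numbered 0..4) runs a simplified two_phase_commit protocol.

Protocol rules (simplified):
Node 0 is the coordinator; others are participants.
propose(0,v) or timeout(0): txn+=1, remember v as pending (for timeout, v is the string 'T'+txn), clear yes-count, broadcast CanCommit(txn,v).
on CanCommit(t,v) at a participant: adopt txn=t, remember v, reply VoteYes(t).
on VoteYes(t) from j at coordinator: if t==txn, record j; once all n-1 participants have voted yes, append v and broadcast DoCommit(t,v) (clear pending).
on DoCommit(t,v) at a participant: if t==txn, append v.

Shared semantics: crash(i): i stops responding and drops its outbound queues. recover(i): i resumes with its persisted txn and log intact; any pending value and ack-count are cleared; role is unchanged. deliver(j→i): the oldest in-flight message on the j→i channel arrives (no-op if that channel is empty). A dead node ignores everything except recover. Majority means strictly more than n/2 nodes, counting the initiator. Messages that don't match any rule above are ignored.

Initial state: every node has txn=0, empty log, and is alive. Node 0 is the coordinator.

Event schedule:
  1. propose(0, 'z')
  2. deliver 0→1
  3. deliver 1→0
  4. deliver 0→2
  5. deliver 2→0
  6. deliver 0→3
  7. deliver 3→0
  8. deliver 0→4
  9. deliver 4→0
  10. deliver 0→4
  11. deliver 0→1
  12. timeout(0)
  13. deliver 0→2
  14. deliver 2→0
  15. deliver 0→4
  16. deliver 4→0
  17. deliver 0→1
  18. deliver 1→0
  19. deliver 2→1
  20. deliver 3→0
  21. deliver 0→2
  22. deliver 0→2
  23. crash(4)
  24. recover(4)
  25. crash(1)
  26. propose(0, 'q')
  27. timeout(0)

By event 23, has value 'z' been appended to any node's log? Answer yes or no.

yes

1. propose(0,'z'):  <0:coor t1 ->
2. deliver 0→1:  <1:part t1 ->
3. deliver 1→0:  nop
4. deliver 0→2:  <2:part t1 ->
5. deliver 2→0:  nop
6. deliver 0→3:  <3:part t1 ->
7. deliver 3→0:  nop
8. deliver 0→4:  <4:part t1 ->
9. deliver 4→0:  <0:coor t1 z>
10. deliver 0→4:  <4:part t1 z>
11. deliver 0→1:  <1:part t1 z>
12. timeout(0):  <0:coor t2 z>
13. deliver 0→2:  <2:part t1 z>
14. deliver 2→0:  nop
15. deliver 0→4:  <4:part t2 z>
16. deliver 4→0:  nop
17. deliver 0→1:  <1:part t2 z>
18. deliver 1→0:  nop
19. deliver 2→1:  nop
20. deliver 3→0:  nop
21. deliver 0→2:  <2:part t2 z>
22. deliver 0→2:  nop
23. crash(4):  <4:✗part t2 z>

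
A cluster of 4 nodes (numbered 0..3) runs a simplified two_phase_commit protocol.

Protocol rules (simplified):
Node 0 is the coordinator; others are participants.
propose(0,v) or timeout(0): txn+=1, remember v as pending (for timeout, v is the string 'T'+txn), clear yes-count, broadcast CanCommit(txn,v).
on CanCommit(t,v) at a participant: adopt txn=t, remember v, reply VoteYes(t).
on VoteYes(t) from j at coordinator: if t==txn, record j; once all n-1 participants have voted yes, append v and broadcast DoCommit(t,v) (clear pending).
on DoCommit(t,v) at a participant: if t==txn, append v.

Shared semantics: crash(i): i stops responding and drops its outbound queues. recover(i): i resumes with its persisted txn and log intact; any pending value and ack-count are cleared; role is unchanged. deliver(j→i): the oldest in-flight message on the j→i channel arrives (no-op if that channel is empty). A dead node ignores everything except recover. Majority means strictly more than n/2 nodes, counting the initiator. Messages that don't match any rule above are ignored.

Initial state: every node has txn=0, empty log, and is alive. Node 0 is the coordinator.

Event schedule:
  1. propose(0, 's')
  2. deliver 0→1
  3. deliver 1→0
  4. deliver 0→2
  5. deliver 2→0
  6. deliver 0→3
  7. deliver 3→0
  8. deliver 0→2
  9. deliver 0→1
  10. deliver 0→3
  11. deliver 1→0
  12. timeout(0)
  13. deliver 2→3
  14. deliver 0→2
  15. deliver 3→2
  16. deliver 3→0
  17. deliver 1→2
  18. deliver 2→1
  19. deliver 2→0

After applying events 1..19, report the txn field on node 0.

after 1 — propose(0,'s'): n0:coor/t1/[-]
after 2 — deliver 0→1: n1:part/t1/[-]
after 3 — deliver 1→0: ·
after 4 — deliver 0→2: n2:part/t1/[-]
after 5 — deliver 2→0: ·
after 6 — deliver 0→3: n3:part/t1/[-]
after 7 — deliver 3→0: n0:coor/t1/[s]
after 8 — deliver 0→2: n2:part/t1/[s]
after 9 — deliver 0→1: n1:part/t1/[s]
after 10 — deliver 0→3: n3:part/t1/[s]
after 11 — deliver 1→0: ·
after 12 — timeout(0): n0:coor/t2/[s]
after 13 — deliver 2→3: ·
after 14 — deliver 0→2: n2:part/t2/[s]
after 15 — deliver 3→2: ·
after 16 — deliver 3→0: ·
after 17 — deliver 1→2: ·
after 18 — deliver 2→1: ·
after 19 — deliver 2→0: ·

2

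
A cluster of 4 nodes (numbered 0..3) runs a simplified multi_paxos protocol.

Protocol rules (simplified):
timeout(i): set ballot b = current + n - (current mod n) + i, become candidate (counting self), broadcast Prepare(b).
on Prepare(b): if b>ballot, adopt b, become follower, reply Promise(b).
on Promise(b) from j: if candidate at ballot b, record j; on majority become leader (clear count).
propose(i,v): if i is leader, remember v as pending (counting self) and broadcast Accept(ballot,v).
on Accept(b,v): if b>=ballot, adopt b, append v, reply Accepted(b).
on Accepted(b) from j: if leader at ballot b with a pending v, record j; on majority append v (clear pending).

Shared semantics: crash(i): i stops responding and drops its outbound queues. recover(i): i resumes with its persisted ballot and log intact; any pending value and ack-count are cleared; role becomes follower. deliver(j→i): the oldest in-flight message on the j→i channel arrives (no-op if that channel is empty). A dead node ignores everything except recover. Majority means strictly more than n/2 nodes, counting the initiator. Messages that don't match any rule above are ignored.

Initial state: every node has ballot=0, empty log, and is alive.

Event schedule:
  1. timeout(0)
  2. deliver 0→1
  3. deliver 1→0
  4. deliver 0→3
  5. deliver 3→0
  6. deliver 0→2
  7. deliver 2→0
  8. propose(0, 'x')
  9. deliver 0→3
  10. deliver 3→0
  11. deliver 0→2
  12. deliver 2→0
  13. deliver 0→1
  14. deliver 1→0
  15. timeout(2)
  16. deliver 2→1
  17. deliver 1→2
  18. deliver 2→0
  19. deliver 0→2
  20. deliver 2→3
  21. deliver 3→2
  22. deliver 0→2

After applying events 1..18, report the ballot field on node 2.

after 1 — timeout(0): n0:cand/b4/[-]
after 2 — deliver 0→1: n1:foll/b4/[-]
after 3 — deliver 1→0: ·
after 4 — deliver 0→3: n3:foll/b4/[-]
after 5 — deliver 3→0: n0:lead/b4/[-]
after 6 — deliver 0→2: n2:foll/b4/[-]
after 7 — deliver 2→0: ·
after 8 — propose(0,'x'): ·
after 9 — deliver 0→3: n3:foll/b4/[x]
after 10 — deliver 3→0: ·
after 11 — deliver 0→2: n2:foll/b4/[x]
after 12 — deliver 2→0: n0:lead/b4/[x]
after 13 — deliver 0→1: n1:foll/b4/[x]
after 14 — deliver 1→0: ·
after 15 — timeout(2): n2:cand/b10/[x]
after 16 — deliver 2→1: n1:foll/b10/[x]
after 17 — deliver 1→2: ·
after 18 — deliver 2→0: n0:foll/b10/[x]

10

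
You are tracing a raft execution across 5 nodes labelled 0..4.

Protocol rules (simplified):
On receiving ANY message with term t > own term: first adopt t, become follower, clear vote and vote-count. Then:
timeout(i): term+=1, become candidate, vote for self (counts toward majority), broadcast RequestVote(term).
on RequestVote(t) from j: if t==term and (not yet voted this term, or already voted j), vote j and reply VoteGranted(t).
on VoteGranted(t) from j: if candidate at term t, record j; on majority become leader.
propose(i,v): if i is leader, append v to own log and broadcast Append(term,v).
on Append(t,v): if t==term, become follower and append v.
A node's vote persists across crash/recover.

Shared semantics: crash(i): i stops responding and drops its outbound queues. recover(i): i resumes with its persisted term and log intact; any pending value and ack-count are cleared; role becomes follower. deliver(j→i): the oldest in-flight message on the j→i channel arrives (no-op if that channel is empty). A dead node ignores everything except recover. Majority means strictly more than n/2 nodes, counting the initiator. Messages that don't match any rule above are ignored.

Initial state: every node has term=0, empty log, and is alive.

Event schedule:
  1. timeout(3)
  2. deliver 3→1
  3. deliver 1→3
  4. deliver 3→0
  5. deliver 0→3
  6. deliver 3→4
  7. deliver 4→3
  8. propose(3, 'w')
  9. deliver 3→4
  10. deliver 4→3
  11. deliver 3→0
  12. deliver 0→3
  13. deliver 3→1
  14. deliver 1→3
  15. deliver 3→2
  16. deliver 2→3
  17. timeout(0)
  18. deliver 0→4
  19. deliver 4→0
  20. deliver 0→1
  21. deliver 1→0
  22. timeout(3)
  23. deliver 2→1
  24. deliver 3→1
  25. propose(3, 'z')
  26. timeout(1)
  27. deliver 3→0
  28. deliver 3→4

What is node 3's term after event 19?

1

e1 timeout(3): 3[cand,t=1,-]
e2 deliver 3→1: 1[foll,t=1,-]
e3 deliver 1→3: ·
e4 deliver 3→0: 0[foll,t=1,-]
e5 deliver 0→3: 3[lead,t=1,-]
e6 deliver 3→4: 4[foll,t=1,-]
e7 deliver 4→3: ·
e8 propose(3,'w'): 3[lead,t=1,w]
e9 deliver 3→4: 4[foll,t=1,w]
e10 deliver 4→3: ·
e11 deliver 3→0: 0[foll,t=1,w]
e12 deliver 0→3: ·
e13 deliver 3→1: 1[foll,t=1,w]
e14 deliver 1→3: ·
e15 deliver 3→2: 2[foll,t=1,-]
e16 deliver 2→3: ·
e17 timeout(0): 0[cand,t=2,w]
e18 deliver 0→4: 4[foll,t=2,w]
e19 deliver 4→0: ·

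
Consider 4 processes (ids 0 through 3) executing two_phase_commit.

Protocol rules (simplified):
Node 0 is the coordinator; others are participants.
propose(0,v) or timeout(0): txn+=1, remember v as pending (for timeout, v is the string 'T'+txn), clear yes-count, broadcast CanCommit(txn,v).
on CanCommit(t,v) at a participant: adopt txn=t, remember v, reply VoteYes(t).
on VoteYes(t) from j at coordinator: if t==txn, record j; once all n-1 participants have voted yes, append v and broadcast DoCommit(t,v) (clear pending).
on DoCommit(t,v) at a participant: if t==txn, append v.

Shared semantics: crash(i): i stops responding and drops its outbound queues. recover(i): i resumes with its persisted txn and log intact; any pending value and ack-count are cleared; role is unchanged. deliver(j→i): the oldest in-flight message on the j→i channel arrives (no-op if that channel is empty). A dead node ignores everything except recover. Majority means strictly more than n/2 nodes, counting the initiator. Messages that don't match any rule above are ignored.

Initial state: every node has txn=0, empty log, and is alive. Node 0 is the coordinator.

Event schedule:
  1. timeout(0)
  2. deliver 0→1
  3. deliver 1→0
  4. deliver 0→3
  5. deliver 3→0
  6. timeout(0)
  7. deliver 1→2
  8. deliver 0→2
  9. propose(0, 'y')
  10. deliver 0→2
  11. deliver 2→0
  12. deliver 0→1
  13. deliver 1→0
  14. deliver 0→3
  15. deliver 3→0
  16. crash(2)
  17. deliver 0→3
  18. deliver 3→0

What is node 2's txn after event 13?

e1 timeout(0): 0[coor,t=1,-]
e2 deliver 0→1: 1[part,t=1,-]
e3 deliver 1→0: ·
e4 deliver 0→3: 3[part,t=1,-]
e5 deliver 3→0: ·
e6 timeout(0): 0[coor,t=2,-]
e7 deliver 1→2: ·
e8 deliver 0→2: 2[part,t=1,-]
e9 propose(0,'y'): 0[coor,t=3,-]
e10 deliver 0→2: 2[part,t=2,-]
e11 deliver 2→0: ·
e12 deliver 0→1: 1[part,t=2,-]
e13 deliver 1→0: ·

2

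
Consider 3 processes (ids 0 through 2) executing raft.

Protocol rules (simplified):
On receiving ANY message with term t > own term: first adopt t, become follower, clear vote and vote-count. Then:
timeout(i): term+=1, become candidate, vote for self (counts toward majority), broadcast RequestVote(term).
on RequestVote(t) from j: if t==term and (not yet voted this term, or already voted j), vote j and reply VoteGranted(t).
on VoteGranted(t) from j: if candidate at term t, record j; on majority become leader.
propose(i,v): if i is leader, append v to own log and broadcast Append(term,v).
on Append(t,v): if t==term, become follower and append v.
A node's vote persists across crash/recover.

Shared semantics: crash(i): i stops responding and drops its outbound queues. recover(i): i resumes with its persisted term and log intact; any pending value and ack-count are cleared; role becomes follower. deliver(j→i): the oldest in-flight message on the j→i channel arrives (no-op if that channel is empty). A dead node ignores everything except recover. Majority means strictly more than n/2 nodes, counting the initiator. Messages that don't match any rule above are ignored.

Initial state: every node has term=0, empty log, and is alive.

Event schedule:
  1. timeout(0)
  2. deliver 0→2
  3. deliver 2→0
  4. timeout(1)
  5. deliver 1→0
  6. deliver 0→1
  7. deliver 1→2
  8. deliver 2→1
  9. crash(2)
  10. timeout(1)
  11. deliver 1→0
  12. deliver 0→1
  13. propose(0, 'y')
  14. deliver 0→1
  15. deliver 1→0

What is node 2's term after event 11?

e1 timeout(0): 0[cand,t=1,-]
e2 deliver 0→2: 2[foll,t=1,-]
e3 deliver 2→0: 0[lead,t=1,-]
e4 timeout(1): 1[cand,t=1,-]
e5 deliver 1→0: ·
e6 deliver 0→1: ·
e7 deliver 1→2: ·
e8 deliver 2→1: ·
e9 crash(2): 2[✗foll,t=1,-]
e10 timeout(1): 1[cand,t=2,-]
e11 deliver 1→0: 0[foll,t=2,-]

1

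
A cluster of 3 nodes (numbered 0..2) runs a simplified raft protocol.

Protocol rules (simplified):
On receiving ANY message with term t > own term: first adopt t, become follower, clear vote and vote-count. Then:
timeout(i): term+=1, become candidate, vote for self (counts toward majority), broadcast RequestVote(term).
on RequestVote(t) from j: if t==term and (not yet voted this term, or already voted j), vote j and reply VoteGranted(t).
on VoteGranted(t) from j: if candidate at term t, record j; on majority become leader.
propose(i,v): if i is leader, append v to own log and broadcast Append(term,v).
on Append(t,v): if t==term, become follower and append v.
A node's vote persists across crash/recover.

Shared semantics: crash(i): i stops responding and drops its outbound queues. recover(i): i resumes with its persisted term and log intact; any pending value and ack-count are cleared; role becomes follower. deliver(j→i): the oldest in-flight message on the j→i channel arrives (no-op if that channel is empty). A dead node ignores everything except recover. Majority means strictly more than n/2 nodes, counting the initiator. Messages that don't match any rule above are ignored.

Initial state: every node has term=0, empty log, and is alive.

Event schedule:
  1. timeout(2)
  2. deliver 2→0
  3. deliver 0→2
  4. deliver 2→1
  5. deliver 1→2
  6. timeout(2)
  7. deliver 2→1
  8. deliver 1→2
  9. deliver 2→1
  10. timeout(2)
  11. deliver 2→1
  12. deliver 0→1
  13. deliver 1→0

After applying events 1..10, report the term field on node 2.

1. timeout(2):  <2:cand t1 ->
2. deliver 2→0:  <0:foll t1 ->
3. deliver 0→2:  <2:lead t1 ->
4. deliver 2→1:  <1:foll t1 ->
5. deliver 1→2:  nop
6. timeout(2):  <2:cand t2 ->
7. deliver 2→1:  <1:foll t2 ->
8. deliver 1→2:  <2:lead t2 ->
9. deliver 2→1:  nop
10. timeout(2):  <2:cand t3 ->

3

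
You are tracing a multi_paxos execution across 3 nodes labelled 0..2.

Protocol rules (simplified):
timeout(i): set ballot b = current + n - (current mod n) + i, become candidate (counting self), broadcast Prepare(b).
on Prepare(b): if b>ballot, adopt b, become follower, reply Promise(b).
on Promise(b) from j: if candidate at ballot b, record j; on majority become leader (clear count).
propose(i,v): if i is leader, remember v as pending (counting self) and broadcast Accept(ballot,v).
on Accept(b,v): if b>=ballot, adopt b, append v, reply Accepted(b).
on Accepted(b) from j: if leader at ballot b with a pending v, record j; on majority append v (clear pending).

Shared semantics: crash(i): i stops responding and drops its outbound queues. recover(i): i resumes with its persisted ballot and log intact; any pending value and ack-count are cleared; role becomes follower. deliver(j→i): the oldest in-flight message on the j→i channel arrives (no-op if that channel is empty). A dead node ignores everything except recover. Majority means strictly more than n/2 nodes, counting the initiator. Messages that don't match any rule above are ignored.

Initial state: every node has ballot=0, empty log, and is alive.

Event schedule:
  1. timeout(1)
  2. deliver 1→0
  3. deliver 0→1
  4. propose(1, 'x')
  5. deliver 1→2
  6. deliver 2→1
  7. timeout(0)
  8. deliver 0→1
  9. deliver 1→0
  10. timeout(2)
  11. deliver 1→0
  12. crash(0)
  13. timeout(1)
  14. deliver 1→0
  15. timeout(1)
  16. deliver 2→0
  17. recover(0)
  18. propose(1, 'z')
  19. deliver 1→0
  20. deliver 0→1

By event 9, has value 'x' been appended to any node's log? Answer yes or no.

[1] timeout(1) → N1(cand b4 [-])
[2] deliver 1→0 → N0(foll b4 [-])
[3] deliver 0→1 → N1(lead b4 [-])
[4] propose(1,'x') → ∅
[5] deliver 1→2 → N2(foll b4 [-])
[6] deliver 2→1 → ∅
[7] timeout(0) → N0(cand b6 [-])
[8] deliver 0→1 → N1(foll b6 [-])
[9] deliver 1→0 → ∅

no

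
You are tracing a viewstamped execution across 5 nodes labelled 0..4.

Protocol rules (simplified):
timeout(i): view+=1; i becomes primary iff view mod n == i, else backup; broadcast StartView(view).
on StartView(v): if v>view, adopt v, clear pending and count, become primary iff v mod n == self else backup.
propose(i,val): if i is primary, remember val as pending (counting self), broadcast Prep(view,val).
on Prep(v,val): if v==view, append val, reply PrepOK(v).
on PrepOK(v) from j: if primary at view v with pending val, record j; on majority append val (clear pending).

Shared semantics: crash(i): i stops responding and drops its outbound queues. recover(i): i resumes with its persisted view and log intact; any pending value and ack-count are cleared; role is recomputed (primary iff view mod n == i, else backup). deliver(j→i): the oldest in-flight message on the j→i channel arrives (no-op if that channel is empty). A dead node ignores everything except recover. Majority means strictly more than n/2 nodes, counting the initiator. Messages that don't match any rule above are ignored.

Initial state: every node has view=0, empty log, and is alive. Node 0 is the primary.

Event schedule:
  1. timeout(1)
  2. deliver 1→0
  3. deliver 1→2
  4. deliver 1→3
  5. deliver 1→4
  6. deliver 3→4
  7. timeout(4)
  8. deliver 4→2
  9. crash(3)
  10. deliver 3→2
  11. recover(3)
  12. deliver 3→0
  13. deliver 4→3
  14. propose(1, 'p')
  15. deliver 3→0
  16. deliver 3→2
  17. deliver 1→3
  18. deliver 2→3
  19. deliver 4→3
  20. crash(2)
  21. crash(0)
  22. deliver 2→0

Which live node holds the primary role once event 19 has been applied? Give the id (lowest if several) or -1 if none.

1

e1 timeout(1): 1[prim,v=1,-]
e2 deliver 1→0: 0[back,v=1,-]
e3 deliver 1→2: 2[back,v=1,-]
e4 deliver 1→3: 3[back,v=1,-]
e5 deliver 1→4: 4[back,v=1,-]
e6 deliver 3→4: ·
e7 timeout(4): 4[back,v=2,-]
e8 deliver 4→2: 2[prim,v=2,-]
e9 crash(3): 3[✗back,v=1,-]
e10 deliver 3→2: ·
e11 recover(3): 3[back,v=1,-]
e12 deliver 3→0: ·
e13 deliver 4→3: 3[back,v=2,-]
e14 propose(1,'p'): ·
e15 deliver 3→0: ·
e16 deliver 3→2: ·
e17 deliver 1→3: ·
e18 deliver 2→3: ·
e19 deliver 4→3: ·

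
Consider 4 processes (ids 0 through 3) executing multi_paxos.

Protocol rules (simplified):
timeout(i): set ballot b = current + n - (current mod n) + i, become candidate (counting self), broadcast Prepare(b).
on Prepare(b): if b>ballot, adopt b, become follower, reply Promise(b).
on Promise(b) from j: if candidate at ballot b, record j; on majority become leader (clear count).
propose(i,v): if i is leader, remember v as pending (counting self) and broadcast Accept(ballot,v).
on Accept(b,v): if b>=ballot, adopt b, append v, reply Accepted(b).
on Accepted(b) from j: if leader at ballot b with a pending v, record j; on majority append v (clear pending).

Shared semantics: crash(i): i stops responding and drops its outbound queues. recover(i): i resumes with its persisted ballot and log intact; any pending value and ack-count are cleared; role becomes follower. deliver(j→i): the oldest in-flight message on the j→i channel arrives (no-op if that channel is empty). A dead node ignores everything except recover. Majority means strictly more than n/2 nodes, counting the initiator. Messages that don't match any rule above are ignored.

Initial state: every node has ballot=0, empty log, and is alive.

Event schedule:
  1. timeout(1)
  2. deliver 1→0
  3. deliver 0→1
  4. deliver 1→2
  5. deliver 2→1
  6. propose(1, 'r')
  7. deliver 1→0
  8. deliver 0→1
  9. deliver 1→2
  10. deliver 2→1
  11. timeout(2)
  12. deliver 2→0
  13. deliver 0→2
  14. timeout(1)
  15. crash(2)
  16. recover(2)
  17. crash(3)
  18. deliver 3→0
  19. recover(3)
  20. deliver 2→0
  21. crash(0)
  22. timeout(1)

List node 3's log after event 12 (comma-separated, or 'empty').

empty

step 1 timeout(1): 1={cand,b=5,log=-}
step 2 deliver 1→0: 0={foll,b=5,log=-}
step 3 deliver 0→1: —
step 4 deliver 1→2: 2={foll,b=5,log=-}
step 5 deliver 2→1: 1={lead,b=5,log=-}
step 6 propose(1,'r'): —
step 7 deliver 1→0: 0={foll,b=5,log=r}
step 8 deliver 0→1: —
step 9 deliver 1→2: 2={foll,b=5,log=r}
step 10 deliver 2→1: 1={lead,b=5,log=r}
step 11 timeout(2): 2={cand,b=10,log=r}
step 12 deliver 2→0: 0={foll,b=10,log=r}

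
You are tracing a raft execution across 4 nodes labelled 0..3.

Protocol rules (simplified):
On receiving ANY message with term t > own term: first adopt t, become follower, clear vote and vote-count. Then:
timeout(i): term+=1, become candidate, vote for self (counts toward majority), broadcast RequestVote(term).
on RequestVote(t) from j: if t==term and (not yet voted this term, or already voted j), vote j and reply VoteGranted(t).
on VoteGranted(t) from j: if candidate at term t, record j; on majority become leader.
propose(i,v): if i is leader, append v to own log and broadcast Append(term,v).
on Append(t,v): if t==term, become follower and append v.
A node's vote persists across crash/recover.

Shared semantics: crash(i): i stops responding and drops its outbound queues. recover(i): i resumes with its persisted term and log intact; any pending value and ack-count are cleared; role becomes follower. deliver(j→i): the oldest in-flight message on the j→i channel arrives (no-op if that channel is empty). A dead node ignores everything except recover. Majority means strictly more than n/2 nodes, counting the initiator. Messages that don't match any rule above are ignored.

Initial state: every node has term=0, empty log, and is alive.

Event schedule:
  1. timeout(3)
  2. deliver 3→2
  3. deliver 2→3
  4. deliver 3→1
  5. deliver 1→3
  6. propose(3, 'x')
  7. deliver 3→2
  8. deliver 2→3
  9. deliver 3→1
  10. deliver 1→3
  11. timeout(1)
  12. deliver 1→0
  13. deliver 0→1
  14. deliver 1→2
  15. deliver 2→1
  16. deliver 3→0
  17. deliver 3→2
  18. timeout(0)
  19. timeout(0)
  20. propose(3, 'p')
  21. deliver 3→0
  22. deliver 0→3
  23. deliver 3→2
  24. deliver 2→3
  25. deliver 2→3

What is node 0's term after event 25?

4

[1] timeout(3) → N3(cand t1 [-])
[2] deliver 3→2 → N2(foll t1 [-])
[3] deliver 2→3 → ∅
[4] deliver 3→1 → N1(foll t1 [-])
[5] deliver 1→3 → N3(lead t1 [-])
[6] propose(3,'x') → N3(lead t1 [x])
[7] deliver 3→2 → N2(foll t1 [x])
[8] deliver 2→3 → ∅
[9] deliver 3→1 → N1(foll t1 [x])
[10] deliver 1→3 → ∅
[11] timeout(1) → N1(cand t2 [x])
[12] deliver 1→0 → N0(foll t2 [-])
[13] deliver 0→1 → ∅
[14] deliver 1→2 → N2(foll t2 [x])
[15] deliver 2→1 → N1(lead t2 [x])
[16] deliver 3→0 → ∅
[17] deliver 3→2 → ∅
[18] timeout(0) → N0(cand t3 [-])
[19] timeout(0) → N0(cand t4 [-])
[20] propose(3,'p') → N3(lead t1 [x,p])
[21] deliver 3→0 → ∅
[22] deliver 0→3 → N3(foll t3 [x,p])
[23] deliver 3→2 → ∅
[24] deliver 2→3 → ∅
[25] deliver 2→3 → ∅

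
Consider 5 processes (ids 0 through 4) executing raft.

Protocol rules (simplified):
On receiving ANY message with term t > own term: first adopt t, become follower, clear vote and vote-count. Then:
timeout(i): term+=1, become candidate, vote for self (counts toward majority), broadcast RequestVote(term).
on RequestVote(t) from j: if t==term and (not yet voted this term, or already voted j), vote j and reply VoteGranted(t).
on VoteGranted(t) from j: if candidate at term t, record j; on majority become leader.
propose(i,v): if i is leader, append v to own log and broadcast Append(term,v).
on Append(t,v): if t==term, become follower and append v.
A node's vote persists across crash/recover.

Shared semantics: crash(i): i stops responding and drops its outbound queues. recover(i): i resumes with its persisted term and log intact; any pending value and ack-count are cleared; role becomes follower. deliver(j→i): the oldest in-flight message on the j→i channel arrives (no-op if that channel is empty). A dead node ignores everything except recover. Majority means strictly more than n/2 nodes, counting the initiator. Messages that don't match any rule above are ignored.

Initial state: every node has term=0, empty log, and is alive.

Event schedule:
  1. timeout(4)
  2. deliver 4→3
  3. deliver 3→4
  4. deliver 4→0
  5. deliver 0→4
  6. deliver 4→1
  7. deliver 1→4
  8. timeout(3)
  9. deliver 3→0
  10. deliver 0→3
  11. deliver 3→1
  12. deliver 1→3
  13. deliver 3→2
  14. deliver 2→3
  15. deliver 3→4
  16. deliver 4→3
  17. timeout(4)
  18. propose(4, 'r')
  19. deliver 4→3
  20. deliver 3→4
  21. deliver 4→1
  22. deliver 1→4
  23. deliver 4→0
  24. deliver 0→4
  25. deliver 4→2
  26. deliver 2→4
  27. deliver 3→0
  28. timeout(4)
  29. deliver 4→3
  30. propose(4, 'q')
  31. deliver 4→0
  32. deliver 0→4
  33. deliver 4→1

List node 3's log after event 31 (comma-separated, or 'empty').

e1 timeout(4): 4[cand,t=1,-]
e2 deliver 4→3: 3[foll,t=1,-]
e3 deliver 3→4: ·
e4 deliver 4→0: 0[foll,t=1,-]
e5 deliver 0→4: 4[lead,t=1,-]
e6 deliver 4→1: 1[foll,t=1,-]
e7 deliver 1→4: ·
e8 timeout(3): 3[cand,t=2,-]
e9 deliver 3→0: 0[foll,t=2,-]
e10 deliver 0→3: ·
e11 deliver 3→1: 1[foll,t=2,-]
e12 deliver 1→3: 3[lead,t=2,-]
e13 deliver 3→2: 2[foll,t=2,-]
e14 deliver 2→3: ·
e15 deliver 3→4: 4[foll,t=2,-]
e16 deliver 4→3: ·
e17 timeout(4): 4[cand,t=3,-]
e18 propose(4,'r'): ·
e19 deliver 4→3: 3[foll,t=3,-]
e20 deliver 3→4: ·
e21 deliver 4→1: 1[foll,t=3,-]
e22 deliver 1→4: 4[lead,t=3,-]
e23 deliver 4→0: 0[foll,t=3,-]
e24 deliver 0→4: ·
e25 deliver 4→2: ·
e26 deliver 2→4: ·
e27 deliver 3→0: ·
e28 timeout(4): 4[cand,t=4,-]
e29 deliver 4→3: 3[foll,t=4,-]
e30 propose(4,'q'): ·
e31 deliver 4→0: 0[foll,t=4,-]

empty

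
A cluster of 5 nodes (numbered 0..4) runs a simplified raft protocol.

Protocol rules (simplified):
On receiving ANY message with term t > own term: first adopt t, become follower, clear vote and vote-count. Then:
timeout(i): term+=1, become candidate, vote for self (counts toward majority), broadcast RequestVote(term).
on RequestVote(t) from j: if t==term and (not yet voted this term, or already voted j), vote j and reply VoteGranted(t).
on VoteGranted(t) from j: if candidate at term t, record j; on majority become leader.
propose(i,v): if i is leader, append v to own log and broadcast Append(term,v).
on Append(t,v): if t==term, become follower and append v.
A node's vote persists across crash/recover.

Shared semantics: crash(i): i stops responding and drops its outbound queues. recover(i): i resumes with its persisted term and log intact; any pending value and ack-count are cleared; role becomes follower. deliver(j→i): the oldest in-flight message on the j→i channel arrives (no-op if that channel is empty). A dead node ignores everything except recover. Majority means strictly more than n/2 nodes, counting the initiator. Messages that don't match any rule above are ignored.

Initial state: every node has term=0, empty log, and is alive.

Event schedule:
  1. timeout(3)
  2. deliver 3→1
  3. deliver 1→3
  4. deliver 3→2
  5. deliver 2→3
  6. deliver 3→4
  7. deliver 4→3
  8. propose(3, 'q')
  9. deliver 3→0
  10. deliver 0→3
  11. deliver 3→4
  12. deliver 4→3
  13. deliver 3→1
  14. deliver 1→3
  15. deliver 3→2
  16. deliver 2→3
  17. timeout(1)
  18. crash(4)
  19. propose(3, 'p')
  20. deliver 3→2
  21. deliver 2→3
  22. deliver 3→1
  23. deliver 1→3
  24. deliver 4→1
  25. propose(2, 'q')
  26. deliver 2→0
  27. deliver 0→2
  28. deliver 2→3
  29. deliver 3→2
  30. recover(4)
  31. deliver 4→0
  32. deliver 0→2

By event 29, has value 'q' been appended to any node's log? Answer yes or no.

[1] timeout(3) → N3(cand t1 [-])
[2] deliver 3→1 → N1(foll t1 [-])
[3] deliver 1→3 → ∅
[4] deliver 3→2 → N2(foll t1 [-])
[5] deliver 2→3 → N3(lead t1 [-])
[6] deliver 3→4 → N4(foll t1 [-])
[7] deliver 4→3 → ∅
[8] propose(3,'q') → N3(lead t1 [q])
[9] deliver 3→0 → N0(foll t1 [-])
[10] deliver 0→3 → ∅
[11] deliver 3→4 → N4(foll t1 [q])
[12] deliver 4→3 → ∅
[13] deliver 3→1 → N1(foll t1 [q])
[14] deliver 1→3 → ∅
[15] deliver 3→2 → N2(foll t1 [q])
[16] deliver 2→3 → ∅
[17] timeout(1) → N1(cand t2 [q])
[18] crash(4) → N4(✗foll t1 [q])
[19] propose(3,'p') → N3(lead t1 [q,p])
[20] deliver 3→2 → N2(foll t1 [q,p])
[21] deliver 2→3 → ∅
[22] deliver 3→1 → ∅
[23] deliver 1→3 → N3(foll t2 [q,p])
[24] deliver 4→1 → ∅
[25] propose(2,'q') → ∅
[26] deliver 2→0 → ∅
[27] deliver 0→2 → ∅
[28] deliver 2→3 → ∅
[29] deliver 3→2 → ∅

yes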